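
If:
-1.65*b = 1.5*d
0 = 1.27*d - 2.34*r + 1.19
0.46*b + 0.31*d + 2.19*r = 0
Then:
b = 0.94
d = -1.03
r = -0.05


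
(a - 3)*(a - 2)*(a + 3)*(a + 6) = a^4 + 4*a^3 - 21*a^2 - 36*a + 108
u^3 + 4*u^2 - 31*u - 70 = (u - 5)*(u + 2)*(u + 7)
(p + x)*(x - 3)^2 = p*x^2 - 6*p*x + 9*p + x^3 - 6*x^2 + 9*x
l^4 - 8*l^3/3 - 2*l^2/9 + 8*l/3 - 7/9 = (l - 7/3)*(l - 1)*(l - 1/3)*(l + 1)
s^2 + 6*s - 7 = (s - 1)*(s + 7)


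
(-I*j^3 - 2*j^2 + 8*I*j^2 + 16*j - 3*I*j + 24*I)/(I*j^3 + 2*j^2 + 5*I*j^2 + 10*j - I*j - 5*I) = (-j^3 + 2*j^2*(4 + I) - j*(3 + 16*I) + 24)/(j^3 + j^2*(5 - 2*I) - j*(1 + 10*I) - 5)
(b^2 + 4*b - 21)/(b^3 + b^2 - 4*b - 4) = (b^2 + 4*b - 21)/(b^3 + b^2 - 4*b - 4)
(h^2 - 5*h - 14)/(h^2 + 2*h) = (h - 7)/h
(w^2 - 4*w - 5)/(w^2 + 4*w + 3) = (w - 5)/(w + 3)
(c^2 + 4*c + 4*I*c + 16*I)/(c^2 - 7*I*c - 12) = (c^2 + 4*c*(1 + I) + 16*I)/(c^2 - 7*I*c - 12)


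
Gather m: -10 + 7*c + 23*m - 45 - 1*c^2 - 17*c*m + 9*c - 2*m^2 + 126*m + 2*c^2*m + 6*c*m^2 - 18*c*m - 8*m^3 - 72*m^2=-c^2 + 16*c - 8*m^3 + m^2*(6*c - 74) + m*(2*c^2 - 35*c + 149) - 55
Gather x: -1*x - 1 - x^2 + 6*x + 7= -x^2 + 5*x + 6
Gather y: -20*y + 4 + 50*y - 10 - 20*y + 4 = 10*y - 2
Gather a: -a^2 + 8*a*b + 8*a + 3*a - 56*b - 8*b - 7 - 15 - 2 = -a^2 + a*(8*b + 11) - 64*b - 24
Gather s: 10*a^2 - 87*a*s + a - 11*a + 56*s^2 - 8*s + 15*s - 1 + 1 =10*a^2 - 10*a + 56*s^2 + s*(7 - 87*a)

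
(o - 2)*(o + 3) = o^2 + o - 6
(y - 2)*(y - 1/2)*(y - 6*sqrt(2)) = y^3 - 6*sqrt(2)*y^2 - 5*y^2/2 + y + 15*sqrt(2)*y - 6*sqrt(2)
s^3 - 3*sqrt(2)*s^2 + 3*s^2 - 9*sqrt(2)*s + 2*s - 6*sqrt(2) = (s + 1)*(s + 2)*(s - 3*sqrt(2))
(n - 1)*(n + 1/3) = n^2 - 2*n/3 - 1/3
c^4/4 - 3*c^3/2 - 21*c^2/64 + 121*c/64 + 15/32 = (c/4 + 1/4)*(c - 6)*(c - 5/4)*(c + 1/4)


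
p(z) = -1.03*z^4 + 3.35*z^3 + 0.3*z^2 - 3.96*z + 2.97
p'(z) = -4.12*z^3 + 10.05*z^2 + 0.6*z - 3.96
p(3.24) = -6.28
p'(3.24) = -36.65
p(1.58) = 4.26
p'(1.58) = 5.83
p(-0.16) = 3.60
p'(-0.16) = -3.78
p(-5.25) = -1235.21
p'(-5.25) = 866.07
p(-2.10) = -38.45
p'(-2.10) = 77.26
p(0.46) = 1.49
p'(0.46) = -1.96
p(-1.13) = 1.31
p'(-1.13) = 14.14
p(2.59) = 6.58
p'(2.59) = -6.57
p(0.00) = 2.97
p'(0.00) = -3.96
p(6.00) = -621.27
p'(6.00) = -528.48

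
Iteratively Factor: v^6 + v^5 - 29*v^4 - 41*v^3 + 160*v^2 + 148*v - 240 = (v + 3)*(v^5 - 2*v^4 - 23*v^3 + 28*v^2 + 76*v - 80) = (v - 1)*(v + 3)*(v^4 - v^3 - 24*v^2 + 4*v + 80) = (v - 5)*(v - 1)*(v + 3)*(v^3 + 4*v^2 - 4*v - 16) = (v - 5)*(v - 2)*(v - 1)*(v + 3)*(v^2 + 6*v + 8) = (v - 5)*(v - 2)*(v - 1)*(v + 3)*(v + 4)*(v + 2)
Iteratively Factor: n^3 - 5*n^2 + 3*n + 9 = (n - 3)*(n^2 - 2*n - 3) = (n - 3)*(n + 1)*(n - 3)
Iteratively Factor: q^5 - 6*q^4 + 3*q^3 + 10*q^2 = (q - 2)*(q^4 - 4*q^3 - 5*q^2) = q*(q - 2)*(q^3 - 4*q^2 - 5*q) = q*(q - 2)*(q + 1)*(q^2 - 5*q) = q^2*(q - 2)*(q + 1)*(q - 5)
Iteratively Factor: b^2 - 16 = (b + 4)*(b - 4)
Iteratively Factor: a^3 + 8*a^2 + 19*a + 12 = (a + 4)*(a^2 + 4*a + 3) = (a + 1)*(a + 4)*(a + 3)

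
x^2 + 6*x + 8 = (x + 2)*(x + 4)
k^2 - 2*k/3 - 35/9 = (k - 7/3)*(k + 5/3)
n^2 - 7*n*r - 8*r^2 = (n - 8*r)*(n + r)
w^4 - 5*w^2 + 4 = (w - 2)*(w - 1)*(w + 1)*(w + 2)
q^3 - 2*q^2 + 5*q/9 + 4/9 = (q - 4/3)*(q - 1)*(q + 1/3)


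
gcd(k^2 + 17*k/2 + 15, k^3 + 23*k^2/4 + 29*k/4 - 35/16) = k + 5/2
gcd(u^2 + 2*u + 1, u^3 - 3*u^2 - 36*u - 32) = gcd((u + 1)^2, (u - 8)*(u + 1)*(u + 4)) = u + 1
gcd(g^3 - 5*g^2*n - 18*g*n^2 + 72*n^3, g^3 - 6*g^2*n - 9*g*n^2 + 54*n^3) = g^2 - 9*g*n + 18*n^2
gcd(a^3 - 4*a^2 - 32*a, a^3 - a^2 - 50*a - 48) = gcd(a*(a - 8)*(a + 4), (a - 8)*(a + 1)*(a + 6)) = a - 8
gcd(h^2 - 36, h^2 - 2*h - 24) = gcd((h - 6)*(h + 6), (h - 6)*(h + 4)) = h - 6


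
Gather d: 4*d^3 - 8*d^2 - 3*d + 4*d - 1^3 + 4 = 4*d^3 - 8*d^2 + d + 3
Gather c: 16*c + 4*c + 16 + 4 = 20*c + 20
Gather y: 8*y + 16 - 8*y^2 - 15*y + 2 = -8*y^2 - 7*y + 18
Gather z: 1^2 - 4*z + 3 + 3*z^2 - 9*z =3*z^2 - 13*z + 4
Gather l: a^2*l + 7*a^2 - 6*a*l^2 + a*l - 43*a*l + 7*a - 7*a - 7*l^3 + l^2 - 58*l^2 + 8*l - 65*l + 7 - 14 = 7*a^2 - 7*l^3 + l^2*(-6*a - 57) + l*(a^2 - 42*a - 57) - 7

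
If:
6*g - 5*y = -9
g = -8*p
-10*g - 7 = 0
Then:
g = -7/10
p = 7/80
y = 24/25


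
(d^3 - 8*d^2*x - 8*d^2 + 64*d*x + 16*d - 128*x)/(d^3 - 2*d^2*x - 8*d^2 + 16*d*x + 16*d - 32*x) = (-d + 8*x)/(-d + 2*x)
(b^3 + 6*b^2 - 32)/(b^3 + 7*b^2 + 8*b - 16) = (b - 2)/(b - 1)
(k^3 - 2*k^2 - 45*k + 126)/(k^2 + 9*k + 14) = (k^2 - 9*k + 18)/(k + 2)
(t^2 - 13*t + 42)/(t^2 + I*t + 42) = (t^2 - 13*t + 42)/(t^2 + I*t + 42)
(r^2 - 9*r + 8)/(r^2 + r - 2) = (r - 8)/(r + 2)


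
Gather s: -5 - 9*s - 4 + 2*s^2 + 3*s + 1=2*s^2 - 6*s - 8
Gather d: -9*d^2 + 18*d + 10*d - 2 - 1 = -9*d^2 + 28*d - 3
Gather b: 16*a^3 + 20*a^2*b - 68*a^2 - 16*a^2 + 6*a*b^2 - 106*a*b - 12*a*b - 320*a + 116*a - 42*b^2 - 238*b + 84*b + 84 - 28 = 16*a^3 - 84*a^2 - 204*a + b^2*(6*a - 42) + b*(20*a^2 - 118*a - 154) + 56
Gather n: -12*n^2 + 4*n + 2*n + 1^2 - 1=-12*n^2 + 6*n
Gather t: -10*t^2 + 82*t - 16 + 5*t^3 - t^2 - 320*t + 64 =5*t^3 - 11*t^2 - 238*t + 48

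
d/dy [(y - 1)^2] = 2*y - 2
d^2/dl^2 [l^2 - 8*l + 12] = 2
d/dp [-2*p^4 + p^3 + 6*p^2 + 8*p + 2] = -8*p^3 + 3*p^2 + 12*p + 8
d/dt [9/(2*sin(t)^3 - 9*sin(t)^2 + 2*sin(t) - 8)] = 18*(-3*sin(t)^2 + 9*sin(t) - 1)*cos(t)/(2*sin(t)^3 - 9*sin(t)^2 + 2*sin(t) - 8)^2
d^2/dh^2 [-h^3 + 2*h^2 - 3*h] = 4 - 6*h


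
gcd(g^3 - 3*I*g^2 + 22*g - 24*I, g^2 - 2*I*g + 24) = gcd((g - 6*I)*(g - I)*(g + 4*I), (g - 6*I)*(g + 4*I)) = g^2 - 2*I*g + 24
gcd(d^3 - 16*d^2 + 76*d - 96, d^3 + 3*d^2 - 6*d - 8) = d - 2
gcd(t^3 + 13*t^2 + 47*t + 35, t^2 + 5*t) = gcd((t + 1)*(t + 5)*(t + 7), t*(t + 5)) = t + 5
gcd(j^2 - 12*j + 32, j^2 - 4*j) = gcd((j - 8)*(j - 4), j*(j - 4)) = j - 4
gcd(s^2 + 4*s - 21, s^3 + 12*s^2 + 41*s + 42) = s + 7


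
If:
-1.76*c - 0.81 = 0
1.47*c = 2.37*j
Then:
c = -0.46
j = -0.29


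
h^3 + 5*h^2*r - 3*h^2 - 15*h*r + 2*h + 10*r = (h - 2)*(h - 1)*(h + 5*r)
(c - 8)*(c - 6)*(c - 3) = c^3 - 17*c^2 + 90*c - 144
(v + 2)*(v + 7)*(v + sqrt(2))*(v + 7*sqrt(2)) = v^4 + 9*v^3 + 8*sqrt(2)*v^3 + 28*v^2 + 72*sqrt(2)*v^2 + 126*v + 112*sqrt(2)*v + 196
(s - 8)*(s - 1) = s^2 - 9*s + 8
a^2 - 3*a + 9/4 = (a - 3/2)^2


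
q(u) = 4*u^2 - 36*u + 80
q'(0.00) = -36.00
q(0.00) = 80.00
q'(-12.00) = -132.00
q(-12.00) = 1088.00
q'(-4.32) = -70.56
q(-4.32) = 310.17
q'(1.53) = -23.76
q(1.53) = 34.28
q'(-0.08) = -36.64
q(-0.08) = 82.91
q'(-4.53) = -72.24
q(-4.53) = 325.16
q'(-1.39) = -47.12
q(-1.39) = 137.77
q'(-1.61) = -48.88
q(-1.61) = 148.33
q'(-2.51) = -56.08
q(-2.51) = 195.56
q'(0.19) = -34.48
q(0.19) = 73.30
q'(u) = 8*u - 36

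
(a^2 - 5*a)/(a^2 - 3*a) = (a - 5)/(a - 3)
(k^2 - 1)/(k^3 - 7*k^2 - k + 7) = 1/(k - 7)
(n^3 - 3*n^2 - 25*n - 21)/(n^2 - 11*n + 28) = (n^2 + 4*n + 3)/(n - 4)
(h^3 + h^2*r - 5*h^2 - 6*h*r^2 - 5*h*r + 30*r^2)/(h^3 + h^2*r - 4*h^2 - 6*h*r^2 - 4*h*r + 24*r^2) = (h - 5)/(h - 4)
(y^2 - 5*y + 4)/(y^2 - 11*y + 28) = (y - 1)/(y - 7)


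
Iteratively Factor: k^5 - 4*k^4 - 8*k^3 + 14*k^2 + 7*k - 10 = (k - 5)*(k^4 + k^3 - 3*k^2 - k + 2) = (k - 5)*(k - 1)*(k^3 + 2*k^2 - k - 2) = (k - 5)*(k - 1)^2*(k^2 + 3*k + 2) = (k - 5)*(k - 1)^2*(k + 2)*(k + 1)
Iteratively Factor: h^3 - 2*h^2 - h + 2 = (h - 2)*(h^2 - 1) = (h - 2)*(h + 1)*(h - 1)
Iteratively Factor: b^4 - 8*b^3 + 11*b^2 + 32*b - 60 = (b - 5)*(b^3 - 3*b^2 - 4*b + 12) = (b - 5)*(b - 3)*(b^2 - 4) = (b - 5)*(b - 3)*(b + 2)*(b - 2)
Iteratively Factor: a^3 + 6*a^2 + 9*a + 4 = (a + 1)*(a^2 + 5*a + 4) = (a + 1)*(a + 4)*(a + 1)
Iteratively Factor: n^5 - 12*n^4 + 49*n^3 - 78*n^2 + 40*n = (n)*(n^4 - 12*n^3 + 49*n^2 - 78*n + 40) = n*(n - 5)*(n^3 - 7*n^2 + 14*n - 8) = n*(n - 5)*(n - 1)*(n^2 - 6*n + 8) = n*(n - 5)*(n - 2)*(n - 1)*(n - 4)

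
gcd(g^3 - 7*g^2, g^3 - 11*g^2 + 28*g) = g^2 - 7*g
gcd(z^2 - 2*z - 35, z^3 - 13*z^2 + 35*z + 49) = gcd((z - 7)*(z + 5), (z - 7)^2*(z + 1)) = z - 7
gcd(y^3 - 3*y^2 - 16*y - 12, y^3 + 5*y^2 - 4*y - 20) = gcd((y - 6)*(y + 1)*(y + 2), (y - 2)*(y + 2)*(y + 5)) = y + 2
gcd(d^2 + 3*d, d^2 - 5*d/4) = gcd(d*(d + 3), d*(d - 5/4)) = d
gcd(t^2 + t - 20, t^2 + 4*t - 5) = t + 5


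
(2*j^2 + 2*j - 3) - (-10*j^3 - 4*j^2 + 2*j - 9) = 10*j^3 + 6*j^2 + 6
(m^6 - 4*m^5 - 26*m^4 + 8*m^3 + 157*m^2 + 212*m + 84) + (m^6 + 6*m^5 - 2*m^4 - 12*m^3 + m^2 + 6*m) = 2*m^6 + 2*m^5 - 28*m^4 - 4*m^3 + 158*m^2 + 218*m + 84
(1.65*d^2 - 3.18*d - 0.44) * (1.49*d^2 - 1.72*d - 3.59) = 2.4585*d^4 - 7.5762*d^3 - 1.1095*d^2 + 12.173*d + 1.5796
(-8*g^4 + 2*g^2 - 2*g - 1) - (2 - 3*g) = -8*g^4 + 2*g^2 + g - 3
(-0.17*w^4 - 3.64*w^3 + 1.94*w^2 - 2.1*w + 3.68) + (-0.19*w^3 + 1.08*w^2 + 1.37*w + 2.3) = -0.17*w^4 - 3.83*w^3 + 3.02*w^2 - 0.73*w + 5.98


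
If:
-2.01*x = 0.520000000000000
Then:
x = -0.26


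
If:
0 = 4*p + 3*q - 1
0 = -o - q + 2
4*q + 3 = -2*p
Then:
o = 17/5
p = 13/10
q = -7/5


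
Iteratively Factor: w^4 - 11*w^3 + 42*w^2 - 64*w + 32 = (w - 1)*(w^3 - 10*w^2 + 32*w - 32) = (w - 4)*(w - 1)*(w^2 - 6*w + 8) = (w - 4)^2*(w - 1)*(w - 2)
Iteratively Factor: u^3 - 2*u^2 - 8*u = (u + 2)*(u^2 - 4*u) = u*(u + 2)*(u - 4)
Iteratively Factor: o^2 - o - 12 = (o - 4)*(o + 3)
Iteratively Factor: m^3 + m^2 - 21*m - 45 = (m - 5)*(m^2 + 6*m + 9) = (m - 5)*(m + 3)*(m + 3)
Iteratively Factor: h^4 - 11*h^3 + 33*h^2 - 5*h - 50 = (h - 5)*(h^3 - 6*h^2 + 3*h + 10) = (h - 5)^2*(h^2 - h - 2) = (h - 5)^2*(h + 1)*(h - 2)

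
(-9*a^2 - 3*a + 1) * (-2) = 18*a^2 + 6*a - 2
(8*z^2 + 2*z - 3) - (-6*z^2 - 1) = 14*z^2 + 2*z - 2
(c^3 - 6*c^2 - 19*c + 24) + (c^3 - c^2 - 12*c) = 2*c^3 - 7*c^2 - 31*c + 24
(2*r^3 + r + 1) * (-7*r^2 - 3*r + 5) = -14*r^5 - 6*r^4 + 3*r^3 - 10*r^2 + 2*r + 5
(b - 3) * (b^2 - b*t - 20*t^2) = b^3 - b^2*t - 3*b^2 - 20*b*t^2 + 3*b*t + 60*t^2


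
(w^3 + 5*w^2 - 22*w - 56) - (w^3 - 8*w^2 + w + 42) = 13*w^2 - 23*w - 98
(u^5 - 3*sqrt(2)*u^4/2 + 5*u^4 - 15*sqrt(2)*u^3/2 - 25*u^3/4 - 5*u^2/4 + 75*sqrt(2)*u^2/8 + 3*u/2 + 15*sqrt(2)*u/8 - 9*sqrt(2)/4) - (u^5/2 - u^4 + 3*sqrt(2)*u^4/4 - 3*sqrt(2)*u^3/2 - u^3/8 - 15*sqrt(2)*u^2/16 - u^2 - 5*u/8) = u^5/2 - 9*sqrt(2)*u^4/4 + 6*u^4 - 6*sqrt(2)*u^3 - 49*u^3/8 - u^2/4 + 165*sqrt(2)*u^2/16 + 17*u/8 + 15*sqrt(2)*u/8 - 9*sqrt(2)/4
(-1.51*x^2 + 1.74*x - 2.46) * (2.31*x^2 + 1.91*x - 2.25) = -3.4881*x^4 + 1.1353*x^3 + 1.0383*x^2 - 8.6136*x + 5.535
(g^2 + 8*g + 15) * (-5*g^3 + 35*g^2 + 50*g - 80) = -5*g^5 - 5*g^4 + 255*g^3 + 845*g^2 + 110*g - 1200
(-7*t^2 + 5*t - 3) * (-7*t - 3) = 49*t^3 - 14*t^2 + 6*t + 9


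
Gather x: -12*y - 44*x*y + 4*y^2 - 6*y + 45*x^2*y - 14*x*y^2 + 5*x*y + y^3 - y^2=45*x^2*y + x*(-14*y^2 - 39*y) + y^3 + 3*y^2 - 18*y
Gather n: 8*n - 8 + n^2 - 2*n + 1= n^2 + 6*n - 7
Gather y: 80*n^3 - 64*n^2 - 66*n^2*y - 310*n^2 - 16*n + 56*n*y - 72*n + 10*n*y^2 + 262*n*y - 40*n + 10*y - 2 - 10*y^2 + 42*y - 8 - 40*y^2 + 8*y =80*n^3 - 374*n^2 - 128*n + y^2*(10*n - 50) + y*(-66*n^2 + 318*n + 60) - 10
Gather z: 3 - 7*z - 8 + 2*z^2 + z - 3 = 2*z^2 - 6*z - 8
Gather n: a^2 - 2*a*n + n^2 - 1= a^2 - 2*a*n + n^2 - 1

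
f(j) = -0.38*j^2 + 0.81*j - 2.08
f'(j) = 0.81 - 0.76*j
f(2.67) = -2.63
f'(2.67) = -1.22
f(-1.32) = -3.81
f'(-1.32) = 1.81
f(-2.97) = -7.84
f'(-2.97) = 3.07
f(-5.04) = -15.82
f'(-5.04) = 4.64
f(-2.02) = -5.27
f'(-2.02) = 2.35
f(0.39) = -1.82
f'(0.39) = 0.51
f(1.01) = -1.65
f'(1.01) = 0.04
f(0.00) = -2.08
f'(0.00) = 0.81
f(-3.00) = -7.93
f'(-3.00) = 3.09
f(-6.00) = -20.62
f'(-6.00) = 5.37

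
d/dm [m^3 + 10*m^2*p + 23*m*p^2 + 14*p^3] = 3*m^2 + 20*m*p + 23*p^2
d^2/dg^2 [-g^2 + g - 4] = -2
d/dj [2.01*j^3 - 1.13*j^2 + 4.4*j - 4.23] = 6.03*j^2 - 2.26*j + 4.4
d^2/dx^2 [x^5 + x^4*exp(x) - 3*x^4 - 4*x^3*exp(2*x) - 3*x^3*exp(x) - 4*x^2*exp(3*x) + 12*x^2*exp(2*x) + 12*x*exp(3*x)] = x^4*exp(x) - 16*x^3*exp(2*x) + 5*x^3*exp(x) + 20*x^3 - 36*x^2*exp(3*x) - 6*x^2*exp(x) - 36*x^2 + 60*x*exp(3*x) + 72*x*exp(2*x) - 18*x*exp(x) + 64*exp(3*x) + 24*exp(2*x)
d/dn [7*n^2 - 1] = 14*n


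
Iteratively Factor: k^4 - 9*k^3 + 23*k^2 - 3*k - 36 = (k - 3)*(k^3 - 6*k^2 + 5*k + 12) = (k - 3)^2*(k^2 - 3*k - 4) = (k - 3)^2*(k + 1)*(k - 4)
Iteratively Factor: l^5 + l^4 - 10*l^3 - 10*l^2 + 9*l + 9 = (l - 3)*(l^4 + 4*l^3 + 2*l^2 - 4*l - 3) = (l - 3)*(l + 1)*(l^3 + 3*l^2 - l - 3) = (l - 3)*(l + 1)^2*(l^2 + 2*l - 3) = (l - 3)*(l - 1)*(l + 1)^2*(l + 3)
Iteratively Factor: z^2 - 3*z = (z)*(z - 3)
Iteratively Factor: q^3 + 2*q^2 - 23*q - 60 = (q + 3)*(q^2 - q - 20) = (q + 3)*(q + 4)*(q - 5)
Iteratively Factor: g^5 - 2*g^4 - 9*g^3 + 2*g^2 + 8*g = (g + 1)*(g^4 - 3*g^3 - 6*g^2 + 8*g) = g*(g + 1)*(g^3 - 3*g^2 - 6*g + 8) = g*(g - 1)*(g + 1)*(g^2 - 2*g - 8) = g*(g - 4)*(g - 1)*(g + 1)*(g + 2)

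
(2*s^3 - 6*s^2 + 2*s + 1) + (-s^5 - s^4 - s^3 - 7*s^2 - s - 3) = -s^5 - s^4 + s^3 - 13*s^2 + s - 2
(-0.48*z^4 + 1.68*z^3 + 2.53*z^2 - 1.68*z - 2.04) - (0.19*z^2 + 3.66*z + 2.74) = -0.48*z^4 + 1.68*z^3 + 2.34*z^2 - 5.34*z - 4.78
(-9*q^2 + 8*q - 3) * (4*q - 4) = -36*q^3 + 68*q^2 - 44*q + 12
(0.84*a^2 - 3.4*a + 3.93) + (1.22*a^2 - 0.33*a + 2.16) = 2.06*a^2 - 3.73*a + 6.09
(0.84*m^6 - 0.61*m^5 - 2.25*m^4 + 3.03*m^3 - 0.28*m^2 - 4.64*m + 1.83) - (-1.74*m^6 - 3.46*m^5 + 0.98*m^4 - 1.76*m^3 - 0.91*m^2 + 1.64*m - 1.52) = 2.58*m^6 + 2.85*m^5 - 3.23*m^4 + 4.79*m^3 + 0.63*m^2 - 6.28*m + 3.35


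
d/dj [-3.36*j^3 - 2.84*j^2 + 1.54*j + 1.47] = -10.08*j^2 - 5.68*j + 1.54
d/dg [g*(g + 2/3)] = 2*g + 2/3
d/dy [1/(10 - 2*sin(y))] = cos(y)/(2*(sin(y) - 5)^2)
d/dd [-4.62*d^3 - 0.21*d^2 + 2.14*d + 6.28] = -13.86*d^2 - 0.42*d + 2.14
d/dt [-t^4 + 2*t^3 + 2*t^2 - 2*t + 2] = -4*t^3 + 6*t^2 + 4*t - 2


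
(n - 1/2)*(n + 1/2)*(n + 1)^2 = n^4 + 2*n^3 + 3*n^2/4 - n/2 - 1/4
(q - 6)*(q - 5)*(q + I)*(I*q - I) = I*q^4 - q^3 - 12*I*q^3 + 12*q^2 + 41*I*q^2 - 41*q - 30*I*q + 30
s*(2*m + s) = 2*m*s + s^2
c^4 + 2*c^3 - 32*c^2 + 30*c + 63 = (c - 3)^2*(c + 1)*(c + 7)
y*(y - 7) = y^2 - 7*y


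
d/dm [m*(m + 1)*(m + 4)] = 3*m^2 + 10*m + 4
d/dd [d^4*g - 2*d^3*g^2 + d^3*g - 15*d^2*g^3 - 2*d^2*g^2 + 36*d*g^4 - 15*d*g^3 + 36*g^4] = g*(4*d^3 - 6*d^2*g + 3*d^2 - 30*d*g^2 - 4*d*g + 36*g^3 - 15*g^2)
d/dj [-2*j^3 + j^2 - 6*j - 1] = -6*j^2 + 2*j - 6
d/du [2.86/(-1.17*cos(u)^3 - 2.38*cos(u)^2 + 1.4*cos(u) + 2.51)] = (-10.0386*cos(u)^2 - 13.6136*cos(u) + 4.004)*sin(u)/(1.17*cos(u)^3 + 2.38*cos(u)^2 - 1.4*cos(u) - 2.51)^2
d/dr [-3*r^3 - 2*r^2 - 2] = r*(-9*r - 4)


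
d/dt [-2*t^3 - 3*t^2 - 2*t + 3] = -6*t^2 - 6*t - 2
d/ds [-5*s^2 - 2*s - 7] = -10*s - 2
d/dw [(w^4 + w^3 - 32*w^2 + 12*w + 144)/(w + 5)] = (3*w^4 + 22*w^3 - 17*w^2 - 320*w - 84)/(w^2 + 10*w + 25)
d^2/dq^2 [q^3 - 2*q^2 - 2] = 6*q - 4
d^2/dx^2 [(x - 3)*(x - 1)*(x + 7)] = 6*x + 6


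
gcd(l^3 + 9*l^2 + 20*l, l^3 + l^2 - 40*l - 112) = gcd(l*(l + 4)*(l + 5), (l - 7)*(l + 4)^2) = l + 4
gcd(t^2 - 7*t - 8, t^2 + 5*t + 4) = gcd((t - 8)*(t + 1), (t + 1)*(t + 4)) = t + 1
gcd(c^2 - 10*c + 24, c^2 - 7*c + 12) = c - 4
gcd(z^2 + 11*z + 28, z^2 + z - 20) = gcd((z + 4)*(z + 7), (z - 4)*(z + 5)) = 1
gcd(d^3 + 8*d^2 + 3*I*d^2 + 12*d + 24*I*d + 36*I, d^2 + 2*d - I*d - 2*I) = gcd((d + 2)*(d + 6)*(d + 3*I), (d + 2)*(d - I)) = d + 2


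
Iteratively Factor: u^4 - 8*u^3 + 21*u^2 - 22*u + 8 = (u - 4)*(u^3 - 4*u^2 + 5*u - 2) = (u - 4)*(u - 2)*(u^2 - 2*u + 1) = (u - 4)*(u - 2)*(u - 1)*(u - 1)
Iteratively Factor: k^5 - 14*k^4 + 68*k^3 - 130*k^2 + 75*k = (k)*(k^4 - 14*k^3 + 68*k^2 - 130*k + 75) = k*(k - 1)*(k^3 - 13*k^2 + 55*k - 75) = k*(k - 5)*(k - 1)*(k^2 - 8*k + 15) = k*(k - 5)*(k - 3)*(k - 1)*(k - 5)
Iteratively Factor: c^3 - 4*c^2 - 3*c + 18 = (c - 3)*(c^2 - c - 6) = (c - 3)*(c + 2)*(c - 3)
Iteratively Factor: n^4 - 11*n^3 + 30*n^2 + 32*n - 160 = (n + 2)*(n^3 - 13*n^2 + 56*n - 80) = (n - 4)*(n + 2)*(n^2 - 9*n + 20) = (n - 5)*(n - 4)*(n + 2)*(n - 4)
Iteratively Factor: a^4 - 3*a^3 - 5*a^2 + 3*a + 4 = (a - 4)*(a^3 + a^2 - a - 1) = (a - 4)*(a + 1)*(a^2 - 1) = (a - 4)*(a - 1)*(a + 1)*(a + 1)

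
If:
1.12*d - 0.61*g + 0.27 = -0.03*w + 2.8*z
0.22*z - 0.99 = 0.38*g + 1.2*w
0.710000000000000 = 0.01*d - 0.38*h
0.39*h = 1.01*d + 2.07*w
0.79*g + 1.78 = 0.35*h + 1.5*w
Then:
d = -1.00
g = -2.84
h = -1.89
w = 0.13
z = 0.32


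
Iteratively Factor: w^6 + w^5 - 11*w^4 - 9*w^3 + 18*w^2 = (w)*(w^5 + w^4 - 11*w^3 - 9*w^2 + 18*w) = w^2*(w^4 + w^3 - 11*w^2 - 9*w + 18) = w^2*(w - 3)*(w^3 + 4*w^2 + w - 6) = w^2*(w - 3)*(w + 3)*(w^2 + w - 2) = w^2*(w - 3)*(w - 1)*(w + 3)*(w + 2)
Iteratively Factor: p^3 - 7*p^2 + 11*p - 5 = (p - 1)*(p^2 - 6*p + 5) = (p - 5)*(p - 1)*(p - 1)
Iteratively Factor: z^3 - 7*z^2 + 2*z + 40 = (z + 2)*(z^2 - 9*z + 20) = (z - 5)*(z + 2)*(z - 4)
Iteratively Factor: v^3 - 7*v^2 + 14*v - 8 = (v - 1)*(v^2 - 6*v + 8) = (v - 2)*(v - 1)*(v - 4)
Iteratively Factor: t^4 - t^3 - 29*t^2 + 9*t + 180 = (t + 4)*(t^3 - 5*t^2 - 9*t + 45) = (t - 3)*(t + 4)*(t^2 - 2*t - 15) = (t - 5)*(t - 3)*(t + 4)*(t + 3)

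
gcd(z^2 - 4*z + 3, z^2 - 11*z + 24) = z - 3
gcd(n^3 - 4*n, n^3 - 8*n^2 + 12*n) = n^2 - 2*n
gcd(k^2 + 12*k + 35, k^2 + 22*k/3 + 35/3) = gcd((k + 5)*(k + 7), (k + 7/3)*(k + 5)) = k + 5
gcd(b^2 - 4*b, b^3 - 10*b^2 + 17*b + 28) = b - 4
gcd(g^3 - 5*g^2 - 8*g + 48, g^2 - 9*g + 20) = g - 4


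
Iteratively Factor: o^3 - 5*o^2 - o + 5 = (o - 1)*(o^2 - 4*o - 5) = (o - 5)*(o - 1)*(o + 1)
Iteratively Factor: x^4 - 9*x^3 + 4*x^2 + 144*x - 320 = (x + 4)*(x^3 - 13*x^2 + 56*x - 80) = (x - 5)*(x + 4)*(x^2 - 8*x + 16) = (x - 5)*(x - 4)*(x + 4)*(x - 4)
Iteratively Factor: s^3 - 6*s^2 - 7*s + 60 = (s - 5)*(s^2 - s - 12) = (s - 5)*(s - 4)*(s + 3)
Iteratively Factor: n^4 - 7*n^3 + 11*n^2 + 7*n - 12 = (n + 1)*(n^3 - 8*n^2 + 19*n - 12) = (n - 4)*(n + 1)*(n^2 - 4*n + 3) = (n - 4)*(n - 3)*(n + 1)*(n - 1)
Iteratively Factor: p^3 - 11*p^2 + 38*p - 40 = (p - 2)*(p^2 - 9*p + 20) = (p - 4)*(p - 2)*(p - 5)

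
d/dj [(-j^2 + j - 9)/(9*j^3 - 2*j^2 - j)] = 3*(3*j^4 - 6*j^3 + 82*j^2 - 12*j - 3)/(j^2*(81*j^4 - 36*j^3 - 14*j^2 + 4*j + 1))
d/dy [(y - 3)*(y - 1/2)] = 2*y - 7/2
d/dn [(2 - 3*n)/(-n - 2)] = 8/(n + 2)^2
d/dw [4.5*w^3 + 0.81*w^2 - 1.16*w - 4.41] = 13.5*w^2 + 1.62*w - 1.16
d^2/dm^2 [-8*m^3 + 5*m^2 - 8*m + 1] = 10 - 48*m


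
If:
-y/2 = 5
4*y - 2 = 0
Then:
No Solution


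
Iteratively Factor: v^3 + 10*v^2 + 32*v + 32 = (v + 4)*(v^2 + 6*v + 8) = (v + 2)*(v + 4)*(v + 4)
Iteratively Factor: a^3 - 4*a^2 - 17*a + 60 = (a + 4)*(a^2 - 8*a + 15) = (a - 3)*(a + 4)*(a - 5)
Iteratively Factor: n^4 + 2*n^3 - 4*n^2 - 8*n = (n)*(n^3 + 2*n^2 - 4*n - 8) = n*(n + 2)*(n^2 - 4) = n*(n + 2)^2*(n - 2)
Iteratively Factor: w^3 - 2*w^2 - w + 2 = (w + 1)*(w^2 - 3*w + 2) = (w - 2)*(w + 1)*(w - 1)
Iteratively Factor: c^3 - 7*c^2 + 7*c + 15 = (c - 3)*(c^2 - 4*c - 5) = (c - 5)*(c - 3)*(c + 1)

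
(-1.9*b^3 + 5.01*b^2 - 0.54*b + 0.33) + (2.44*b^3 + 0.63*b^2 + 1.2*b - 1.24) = 0.54*b^3 + 5.64*b^2 + 0.66*b - 0.91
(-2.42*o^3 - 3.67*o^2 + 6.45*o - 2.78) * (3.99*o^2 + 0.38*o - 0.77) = -9.6558*o^5 - 15.5629*o^4 + 26.2043*o^3 - 5.8153*o^2 - 6.0229*o + 2.1406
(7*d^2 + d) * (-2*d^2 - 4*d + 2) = -14*d^4 - 30*d^3 + 10*d^2 + 2*d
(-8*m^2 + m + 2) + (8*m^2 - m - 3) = -1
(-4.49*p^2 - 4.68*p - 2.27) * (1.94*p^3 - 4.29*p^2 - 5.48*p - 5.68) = -8.7106*p^5 + 10.1829*p^4 + 40.2786*p^3 + 60.8879*p^2 + 39.022*p + 12.8936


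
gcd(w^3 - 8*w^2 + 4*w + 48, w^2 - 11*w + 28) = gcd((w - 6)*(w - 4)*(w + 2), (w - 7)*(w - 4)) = w - 4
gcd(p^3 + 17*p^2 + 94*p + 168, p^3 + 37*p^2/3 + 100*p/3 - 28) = p^2 + 13*p + 42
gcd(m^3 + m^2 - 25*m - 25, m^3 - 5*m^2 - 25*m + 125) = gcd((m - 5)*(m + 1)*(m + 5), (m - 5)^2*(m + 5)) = m^2 - 25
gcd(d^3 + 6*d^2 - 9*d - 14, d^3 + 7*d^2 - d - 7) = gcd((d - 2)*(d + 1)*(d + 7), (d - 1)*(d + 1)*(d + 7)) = d^2 + 8*d + 7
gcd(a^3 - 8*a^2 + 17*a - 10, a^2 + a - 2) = a - 1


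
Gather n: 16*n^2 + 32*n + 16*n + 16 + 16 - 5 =16*n^2 + 48*n + 27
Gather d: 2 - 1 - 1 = 0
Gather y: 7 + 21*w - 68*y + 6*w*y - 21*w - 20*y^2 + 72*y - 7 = -20*y^2 + y*(6*w + 4)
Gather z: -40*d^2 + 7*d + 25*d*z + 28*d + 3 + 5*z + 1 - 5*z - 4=-40*d^2 + 25*d*z + 35*d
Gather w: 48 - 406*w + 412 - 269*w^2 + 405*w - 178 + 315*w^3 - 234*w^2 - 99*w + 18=315*w^3 - 503*w^2 - 100*w + 300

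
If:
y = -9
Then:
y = -9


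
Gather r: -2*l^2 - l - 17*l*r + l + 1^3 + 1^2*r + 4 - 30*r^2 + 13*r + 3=-2*l^2 - 30*r^2 + r*(14 - 17*l) + 8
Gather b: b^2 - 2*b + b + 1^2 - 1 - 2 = b^2 - b - 2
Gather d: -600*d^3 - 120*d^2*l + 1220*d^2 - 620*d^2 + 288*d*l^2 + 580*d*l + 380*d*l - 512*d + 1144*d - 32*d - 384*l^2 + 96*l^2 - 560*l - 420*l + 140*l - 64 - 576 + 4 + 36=-600*d^3 + d^2*(600 - 120*l) + d*(288*l^2 + 960*l + 600) - 288*l^2 - 840*l - 600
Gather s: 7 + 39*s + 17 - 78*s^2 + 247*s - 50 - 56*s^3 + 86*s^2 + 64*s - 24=-56*s^3 + 8*s^2 + 350*s - 50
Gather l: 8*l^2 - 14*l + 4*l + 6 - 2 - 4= 8*l^2 - 10*l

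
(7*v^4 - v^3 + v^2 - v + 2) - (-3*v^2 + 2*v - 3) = 7*v^4 - v^3 + 4*v^2 - 3*v + 5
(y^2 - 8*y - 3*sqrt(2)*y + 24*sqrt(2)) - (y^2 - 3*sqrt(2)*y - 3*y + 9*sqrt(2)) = -5*y + 15*sqrt(2)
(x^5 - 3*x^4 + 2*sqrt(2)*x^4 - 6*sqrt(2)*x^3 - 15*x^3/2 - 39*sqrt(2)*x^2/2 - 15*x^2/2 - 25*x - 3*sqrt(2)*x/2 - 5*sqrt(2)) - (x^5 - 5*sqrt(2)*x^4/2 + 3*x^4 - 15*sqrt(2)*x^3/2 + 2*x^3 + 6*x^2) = -6*x^4 + 9*sqrt(2)*x^4/2 - 19*x^3/2 + 3*sqrt(2)*x^3/2 - 39*sqrt(2)*x^2/2 - 27*x^2/2 - 25*x - 3*sqrt(2)*x/2 - 5*sqrt(2)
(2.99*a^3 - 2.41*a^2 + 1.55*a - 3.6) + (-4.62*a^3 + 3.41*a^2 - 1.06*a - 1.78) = -1.63*a^3 + 1.0*a^2 + 0.49*a - 5.38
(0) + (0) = 0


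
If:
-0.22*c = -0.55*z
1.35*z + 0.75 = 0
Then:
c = -1.39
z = -0.56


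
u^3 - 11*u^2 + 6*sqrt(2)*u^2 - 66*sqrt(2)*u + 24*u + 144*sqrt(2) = (u - 8)*(u - 3)*(u + 6*sqrt(2))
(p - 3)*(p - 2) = p^2 - 5*p + 6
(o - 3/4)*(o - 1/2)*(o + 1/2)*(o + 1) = o^4 + o^3/4 - o^2 - o/16 + 3/16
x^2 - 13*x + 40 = (x - 8)*(x - 5)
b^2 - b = b*(b - 1)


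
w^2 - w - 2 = (w - 2)*(w + 1)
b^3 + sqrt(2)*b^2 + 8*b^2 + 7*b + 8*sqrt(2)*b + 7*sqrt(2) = (b + 1)*(b + 7)*(b + sqrt(2))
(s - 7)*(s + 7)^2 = s^3 + 7*s^2 - 49*s - 343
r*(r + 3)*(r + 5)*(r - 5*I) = r^4 + 8*r^3 - 5*I*r^3 + 15*r^2 - 40*I*r^2 - 75*I*r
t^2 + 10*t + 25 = (t + 5)^2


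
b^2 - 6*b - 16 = (b - 8)*(b + 2)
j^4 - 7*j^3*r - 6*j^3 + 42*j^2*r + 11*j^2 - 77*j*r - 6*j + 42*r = (j - 3)*(j - 2)*(j - 1)*(j - 7*r)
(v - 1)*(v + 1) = v^2 - 1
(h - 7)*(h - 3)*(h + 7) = h^3 - 3*h^2 - 49*h + 147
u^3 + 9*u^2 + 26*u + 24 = (u + 2)*(u + 3)*(u + 4)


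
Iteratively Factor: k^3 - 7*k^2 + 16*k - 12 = (k - 2)*(k^2 - 5*k + 6) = (k - 3)*(k - 2)*(k - 2)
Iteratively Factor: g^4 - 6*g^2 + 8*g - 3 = (g + 3)*(g^3 - 3*g^2 + 3*g - 1) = (g - 1)*(g + 3)*(g^2 - 2*g + 1) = (g - 1)^2*(g + 3)*(g - 1)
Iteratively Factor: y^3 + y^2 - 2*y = (y + 2)*(y^2 - y) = (y - 1)*(y + 2)*(y)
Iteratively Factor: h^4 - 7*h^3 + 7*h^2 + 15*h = (h - 3)*(h^3 - 4*h^2 - 5*h) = h*(h - 3)*(h^2 - 4*h - 5) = h*(h - 3)*(h + 1)*(h - 5)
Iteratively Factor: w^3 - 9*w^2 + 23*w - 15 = (w - 5)*(w^2 - 4*w + 3) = (w - 5)*(w - 3)*(w - 1)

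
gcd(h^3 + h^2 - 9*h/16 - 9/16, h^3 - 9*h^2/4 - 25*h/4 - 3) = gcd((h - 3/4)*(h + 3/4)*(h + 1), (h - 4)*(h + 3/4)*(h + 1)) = h^2 + 7*h/4 + 3/4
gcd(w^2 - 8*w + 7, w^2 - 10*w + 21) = w - 7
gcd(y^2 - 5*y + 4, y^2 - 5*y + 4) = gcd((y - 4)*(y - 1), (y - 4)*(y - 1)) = y^2 - 5*y + 4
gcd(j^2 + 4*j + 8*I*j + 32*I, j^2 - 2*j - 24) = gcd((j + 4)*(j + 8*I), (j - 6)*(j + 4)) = j + 4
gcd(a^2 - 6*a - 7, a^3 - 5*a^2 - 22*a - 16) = a + 1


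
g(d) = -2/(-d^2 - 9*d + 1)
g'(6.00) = -0.00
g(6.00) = 0.02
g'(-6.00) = 0.02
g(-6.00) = -0.11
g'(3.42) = -0.02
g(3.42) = 0.05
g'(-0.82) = -0.25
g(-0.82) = -0.26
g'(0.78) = -0.48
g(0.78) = 0.30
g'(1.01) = -0.27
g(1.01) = 0.22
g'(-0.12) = -4.11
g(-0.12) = -0.97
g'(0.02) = -26.92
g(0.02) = -2.44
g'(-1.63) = -0.07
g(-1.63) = -0.15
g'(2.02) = -0.06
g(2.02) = 0.09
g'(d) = -2*(2*d + 9)/(-d^2 - 9*d + 1)^2 = 2*(-2*d - 9)/(d^2 + 9*d - 1)^2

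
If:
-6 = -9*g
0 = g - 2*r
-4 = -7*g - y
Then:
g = 2/3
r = 1/3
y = -2/3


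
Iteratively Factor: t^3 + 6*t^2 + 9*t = (t + 3)*(t^2 + 3*t) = t*(t + 3)*(t + 3)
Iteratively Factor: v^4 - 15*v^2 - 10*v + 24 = (v + 3)*(v^3 - 3*v^2 - 6*v + 8) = (v + 2)*(v + 3)*(v^2 - 5*v + 4) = (v - 1)*(v + 2)*(v + 3)*(v - 4)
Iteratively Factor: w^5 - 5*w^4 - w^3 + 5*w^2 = (w - 5)*(w^4 - w^2) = (w - 5)*(w - 1)*(w^3 + w^2) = w*(w - 5)*(w - 1)*(w^2 + w) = w*(w - 5)*(w - 1)*(w + 1)*(w)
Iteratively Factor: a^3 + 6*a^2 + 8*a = (a + 2)*(a^2 + 4*a) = (a + 2)*(a + 4)*(a)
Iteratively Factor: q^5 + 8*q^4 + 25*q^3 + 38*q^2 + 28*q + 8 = (q + 1)*(q^4 + 7*q^3 + 18*q^2 + 20*q + 8) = (q + 1)^2*(q^3 + 6*q^2 + 12*q + 8) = (q + 1)^2*(q + 2)*(q^2 + 4*q + 4) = (q + 1)^2*(q + 2)^2*(q + 2)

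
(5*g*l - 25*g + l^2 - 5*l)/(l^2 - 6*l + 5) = (5*g + l)/(l - 1)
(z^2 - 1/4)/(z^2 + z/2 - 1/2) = (z + 1/2)/(z + 1)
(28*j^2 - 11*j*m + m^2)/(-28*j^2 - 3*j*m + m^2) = (-4*j + m)/(4*j + m)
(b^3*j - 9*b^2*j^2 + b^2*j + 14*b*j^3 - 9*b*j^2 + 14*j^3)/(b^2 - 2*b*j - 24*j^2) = j*(-b^3 + 9*b^2*j - b^2 - 14*b*j^2 + 9*b*j - 14*j^2)/(-b^2 + 2*b*j + 24*j^2)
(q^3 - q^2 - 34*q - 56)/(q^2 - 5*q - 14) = q + 4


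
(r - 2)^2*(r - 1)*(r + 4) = r^4 - r^3 - 12*r^2 + 28*r - 16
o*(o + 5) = o^2 + 5*o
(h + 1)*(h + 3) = h^2 + 4*h + 3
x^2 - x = x*(x - 1)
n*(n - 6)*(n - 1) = n^3 - 7*n^2 + 6*n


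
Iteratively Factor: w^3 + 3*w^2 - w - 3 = (w + 3)*(w^2 - 1) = (w - 1)*(w + 3)*(w + 1)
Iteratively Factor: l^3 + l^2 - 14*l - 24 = (l + 3)*(l^2 - 2*l - 8) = (l - 4)*(l + 3)*(l + 2)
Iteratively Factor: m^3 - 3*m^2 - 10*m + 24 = (m - 2)*(m^2 - m - 12) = (m - 4)*(m - 2)*(m + 3)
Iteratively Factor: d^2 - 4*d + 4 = (d - 2)*(d - 2)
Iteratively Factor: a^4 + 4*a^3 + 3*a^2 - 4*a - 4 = (a + 2)*(a^3 + 2*a^2 - a - 2) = (a + 2)^2*(a^2 - 1) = (a - 1)*(a + 2)^2*(a + 1)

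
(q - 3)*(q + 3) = q^2 - 9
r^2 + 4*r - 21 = (r - 3)*(r + 7)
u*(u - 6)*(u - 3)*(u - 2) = u^4 - 11*u^3 + 36*u^2 - 36*u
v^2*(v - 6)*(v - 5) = v^4 - 11*v^3 + 30*v^2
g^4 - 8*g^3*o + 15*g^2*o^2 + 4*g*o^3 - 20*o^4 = (g - 5*o)*(g - 2*o)^2*(g + o)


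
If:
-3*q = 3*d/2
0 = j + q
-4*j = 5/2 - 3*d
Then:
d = 5/2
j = 5/4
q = -5/4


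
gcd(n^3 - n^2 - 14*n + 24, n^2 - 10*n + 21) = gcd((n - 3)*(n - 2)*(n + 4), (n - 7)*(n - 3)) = n - 3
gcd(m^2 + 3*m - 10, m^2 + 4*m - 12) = m - 2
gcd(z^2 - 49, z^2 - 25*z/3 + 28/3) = z - 7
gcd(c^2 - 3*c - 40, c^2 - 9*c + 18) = 1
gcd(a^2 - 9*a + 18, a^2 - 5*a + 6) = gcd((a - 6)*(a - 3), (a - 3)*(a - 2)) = a - 3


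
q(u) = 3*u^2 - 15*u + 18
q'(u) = 6*u - 15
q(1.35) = 3.22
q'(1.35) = -6.90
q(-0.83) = 32.52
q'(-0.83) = -19.98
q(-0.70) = 29.97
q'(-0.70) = -19.20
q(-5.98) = 214.98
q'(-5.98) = -50.88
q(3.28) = 1.08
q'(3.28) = 4.68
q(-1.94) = 58.39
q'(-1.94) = -26.64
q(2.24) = -0.55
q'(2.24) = -1.56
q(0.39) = 12.61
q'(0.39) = -12.66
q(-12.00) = 630.00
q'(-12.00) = -87.00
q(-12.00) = 630.00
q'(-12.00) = -87.00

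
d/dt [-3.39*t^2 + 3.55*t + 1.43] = 3.55 - 6.78*t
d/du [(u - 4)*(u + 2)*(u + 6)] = 3*u^2 + 8*u - 20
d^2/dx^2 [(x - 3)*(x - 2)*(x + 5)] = 6*x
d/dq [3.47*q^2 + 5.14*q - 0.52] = 6.94*q + 5.14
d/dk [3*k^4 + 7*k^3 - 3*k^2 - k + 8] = 12*k^3 + 21*k^2 - 6*k - 1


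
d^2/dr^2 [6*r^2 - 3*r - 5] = 12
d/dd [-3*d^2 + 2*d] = 2 - 6*d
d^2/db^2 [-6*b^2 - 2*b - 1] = -12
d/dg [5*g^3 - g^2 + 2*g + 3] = 15*g^2 - 2*g + 2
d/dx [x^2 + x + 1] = 2*x + 1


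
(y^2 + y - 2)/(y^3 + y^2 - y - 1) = (y + 2)/(y^2 + 2*y + 1)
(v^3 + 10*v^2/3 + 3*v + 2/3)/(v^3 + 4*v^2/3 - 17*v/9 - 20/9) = 3*(3*v^2 + 7*v + 2)/(9*v^2 + 3*v - 20)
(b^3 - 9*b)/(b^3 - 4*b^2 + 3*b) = (b + 3)/(b - 1)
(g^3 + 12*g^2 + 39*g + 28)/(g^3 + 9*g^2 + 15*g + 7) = (g + 4)/(g + 1)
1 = 1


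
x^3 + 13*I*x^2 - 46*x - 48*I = (x + 2*I)*(x + 3*I)*(x + 8*I)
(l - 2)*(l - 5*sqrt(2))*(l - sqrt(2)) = l^3 - 6*sqrt(2)*l^2 - 2*l^2 + 10*l + 12*sqrt(2)*l - 20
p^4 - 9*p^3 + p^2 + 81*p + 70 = (p - 7)*(p - 5)*(p + 1)*(p + 2)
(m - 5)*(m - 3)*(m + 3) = m^3 - 5*m^2 - 9*m + 45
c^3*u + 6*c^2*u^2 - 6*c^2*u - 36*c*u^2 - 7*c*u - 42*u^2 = (c - 7)*(c + 6*u)*(c*u + u)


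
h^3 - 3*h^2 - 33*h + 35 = (h - 7)*(h - 1)*(h + 5)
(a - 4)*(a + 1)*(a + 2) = a^3 - a^2 - 10*a - 8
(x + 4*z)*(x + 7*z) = x^2 + 11*x*z + 28*z^2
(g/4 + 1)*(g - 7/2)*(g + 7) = g^3/4 + 15*g^2/8 - 21*g/8 - 49/2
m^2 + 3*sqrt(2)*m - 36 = (m - 3*sqrt(2))*(m + 6*sqrt(2))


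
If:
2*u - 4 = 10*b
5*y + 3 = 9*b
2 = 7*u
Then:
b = -12/35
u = 2/7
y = -213/175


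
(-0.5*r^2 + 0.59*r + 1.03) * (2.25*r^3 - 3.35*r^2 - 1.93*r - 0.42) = -1.125*r^5 + 3.0025*r^4 + 1.306*r^3 - 4.3792*r^2 - 2.2357*r - 0.4326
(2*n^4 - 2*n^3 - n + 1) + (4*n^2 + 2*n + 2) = 2*n^4 - 2*n^3 + 4*n^2 + n + 3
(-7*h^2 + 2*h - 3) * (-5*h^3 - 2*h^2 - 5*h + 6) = 35*h^5 + 4*h^4 + 46*h^3 - 46*h^2 + 27*h - 18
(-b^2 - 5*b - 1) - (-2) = -b^2 - 5*b + 1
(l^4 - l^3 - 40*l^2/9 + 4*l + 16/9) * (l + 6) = l^5 + 5*l^4 - 94*l^3/9 - 68*l^2/3 + 232*l/9 + 32/3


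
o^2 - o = o*(o - 1)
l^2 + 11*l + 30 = (l + 5)*(l + 6)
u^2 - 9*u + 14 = (u - 7)*(u - 2)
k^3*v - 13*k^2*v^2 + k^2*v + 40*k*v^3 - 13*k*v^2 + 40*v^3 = (k - 8*v)*(k - 5*v)*(k*v + v)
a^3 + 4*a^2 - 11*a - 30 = (a - 3)*(a + 2)*(a + 5)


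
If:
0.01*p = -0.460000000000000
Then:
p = -46.00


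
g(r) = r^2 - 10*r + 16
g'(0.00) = -10.00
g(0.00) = 16.00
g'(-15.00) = -40.00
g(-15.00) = 391.00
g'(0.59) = -8.82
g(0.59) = 10.45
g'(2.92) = -4.16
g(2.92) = -4.67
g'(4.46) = -1.08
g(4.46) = -8.71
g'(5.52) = 1.04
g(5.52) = -8.73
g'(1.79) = -6.42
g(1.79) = 1.30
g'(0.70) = -8.60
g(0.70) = 9.49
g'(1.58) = -6.84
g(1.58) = 2.70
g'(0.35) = -9.30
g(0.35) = 12.62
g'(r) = 2*r - 10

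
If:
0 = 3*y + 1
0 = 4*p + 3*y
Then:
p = 1/4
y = -1/3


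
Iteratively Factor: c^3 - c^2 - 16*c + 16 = (c - 1)*(c^2 - 16) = (c - 4)*(c - 1)*(c + 4)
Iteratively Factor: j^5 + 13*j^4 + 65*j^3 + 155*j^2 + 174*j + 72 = (j + 4)*(j^4 + 9*j^3 + 29*j^2 + 39*j + 18) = (j + 3)*(j + 4)*(j^3 + 6*j^2 + 11*j + 6) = (j + 1)*(j + 3)*(j + 4)*(j^2 + 5*j + 6) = (j + 1)*(j + 3)^2*(j + 4)*(j + 2)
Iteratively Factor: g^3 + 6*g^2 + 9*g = (g + 3)*(g^2 + 3*g) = g*(g + 3)*(g + 3)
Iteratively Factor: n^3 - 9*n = (n - 3)*(n^2 + 3*n) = n*(n - 3)*(n + 3)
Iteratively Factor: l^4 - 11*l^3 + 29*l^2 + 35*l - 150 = (l - 3)*(l^3 - 8*l^2 + 5*l + 50) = (l - 5)*(l - 3)*(l^2 - 3*l - 10) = (l - 5)*(l - 3)*(l + 2)*(l - 5)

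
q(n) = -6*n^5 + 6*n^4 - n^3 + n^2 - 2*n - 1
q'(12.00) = -581018.00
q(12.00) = -1370185.00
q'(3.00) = -1805.00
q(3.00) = -997.00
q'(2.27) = -528.76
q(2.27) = -214.41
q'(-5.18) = -25027.99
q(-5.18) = 26871.96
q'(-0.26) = -3.28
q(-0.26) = -0.36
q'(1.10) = -15.41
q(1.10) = -4.20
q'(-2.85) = -2566.90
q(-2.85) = 1559.99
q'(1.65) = -121.42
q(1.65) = -34.98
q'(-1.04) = -69.42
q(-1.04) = 17.61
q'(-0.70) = -20.30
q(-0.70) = 3.68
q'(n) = -30*n^4 + 24*n^3 - 3*n^2 + 2*n - 2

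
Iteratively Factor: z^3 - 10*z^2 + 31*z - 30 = (z - 2)*(z^2 - 8*z + 15) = (z - 3)*(z - 2)*(z - 5)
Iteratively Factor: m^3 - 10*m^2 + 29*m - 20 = (m - 1)*(m^2 - 9*m + 20) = (m - 4)*(m - 1)*(m - 5)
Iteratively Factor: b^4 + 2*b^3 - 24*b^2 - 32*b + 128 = (b - 4)*(b^3 + 6*b^2 - 32) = (b - 4)*(b + 4)*(b^2 + 2*b - 8) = (b - 4)*(b - 2)*(b + 4)*(b + 4)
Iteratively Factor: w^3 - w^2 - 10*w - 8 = (w + 2)*(w^2 - 3*w - 4) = (w - 4)*(w + 2)*(w + 1)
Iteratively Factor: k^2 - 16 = (k + 4)*(k - 4)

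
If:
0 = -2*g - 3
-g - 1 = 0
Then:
No Solution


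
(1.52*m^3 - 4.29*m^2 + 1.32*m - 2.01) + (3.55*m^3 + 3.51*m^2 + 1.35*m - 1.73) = 5.07*m^3 - 0.78*m^2 + 2.67*m - 3.74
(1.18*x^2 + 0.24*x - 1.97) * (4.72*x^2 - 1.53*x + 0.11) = 5.5696*x^4 - 0.6726*x^3 - 9.5358*x^2 + 3.0405*x - 0.2167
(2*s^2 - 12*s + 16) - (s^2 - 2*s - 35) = s^2 - 10*s + 51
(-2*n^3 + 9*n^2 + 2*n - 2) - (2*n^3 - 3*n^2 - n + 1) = -4*n^3 + 12*n^2 + 3*n - 3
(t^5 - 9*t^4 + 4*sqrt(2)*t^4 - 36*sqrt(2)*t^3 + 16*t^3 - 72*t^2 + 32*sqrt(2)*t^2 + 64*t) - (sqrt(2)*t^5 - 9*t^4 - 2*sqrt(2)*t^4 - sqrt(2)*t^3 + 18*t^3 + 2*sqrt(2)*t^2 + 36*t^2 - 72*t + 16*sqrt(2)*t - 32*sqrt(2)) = -sqrt(2)*t^5 + t^5 + 6*sqrt(2)*t^4 - 35*sqrt(2)*t^3 - 2*t^3 - 108*t^2 + 30*sqrt(2)*t^2 - 16*sqrt(2)*t + 136*t + 32*sqrt(2)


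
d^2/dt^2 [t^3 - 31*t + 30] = 6*t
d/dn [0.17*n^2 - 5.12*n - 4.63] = 0.34*n - 5.12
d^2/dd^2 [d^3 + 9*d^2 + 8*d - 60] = 6*d + 18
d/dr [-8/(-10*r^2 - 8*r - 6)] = 8*(-5*r - 2)/(5*r^2 + 4*r + 3)^2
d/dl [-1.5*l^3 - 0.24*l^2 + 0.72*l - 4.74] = -4.5*l^2 - 0.48*l + 0.72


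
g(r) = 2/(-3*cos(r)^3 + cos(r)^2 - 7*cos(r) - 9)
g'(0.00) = 0.00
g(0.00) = -0.11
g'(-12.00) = -0.05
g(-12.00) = -0.13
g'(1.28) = -0.11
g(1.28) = -0.18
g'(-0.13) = 0.01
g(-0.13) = -0.11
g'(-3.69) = -84.47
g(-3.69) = -4.61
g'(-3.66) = -387.79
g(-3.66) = -10.04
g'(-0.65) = 0.06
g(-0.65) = -0.13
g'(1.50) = -0.15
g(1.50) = -0.21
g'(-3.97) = -2.21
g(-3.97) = -0.69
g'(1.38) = -0.13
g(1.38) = -0.19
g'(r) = 2*(-9*sin(r)*cos(r)^2 + 2*sin(r)*cos(r) - 7*sin(r))/(-3*cos(r)^3 + cos(r)^2 - 7*cos(r) - 9)^2 = 2*(-9*cos(r)^2 + 2*cos(r) - 7)*sin(r)/(3*cos(r)^3 - cos(r)^2 + 7*cos(r) + 9)^2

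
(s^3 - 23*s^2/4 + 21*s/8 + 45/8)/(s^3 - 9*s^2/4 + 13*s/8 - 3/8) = (8*s^3 - 46*s^2 + 21*s + 45)/(8*s^3 - 18*s^2 + 13*s - 3)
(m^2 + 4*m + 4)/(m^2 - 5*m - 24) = (m^2 + 4*m + 4)/(m^2 - 5*m - 24)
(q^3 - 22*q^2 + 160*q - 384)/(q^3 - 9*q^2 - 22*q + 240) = (q - 8)/(q + 5)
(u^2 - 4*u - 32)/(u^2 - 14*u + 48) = (u + 4)/(u - 6)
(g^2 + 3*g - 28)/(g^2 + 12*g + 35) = (g - 4)/(g + 5)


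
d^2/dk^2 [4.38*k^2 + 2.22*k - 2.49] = 8.76000000000000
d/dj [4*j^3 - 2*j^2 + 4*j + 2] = 12*j^2 - 4*j + 4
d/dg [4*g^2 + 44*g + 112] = 8*g + 44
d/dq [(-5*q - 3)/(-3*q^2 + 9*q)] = (-5*q^2 - 6*q + 9)/(3*q^2*(q^2 - 6*q + 9))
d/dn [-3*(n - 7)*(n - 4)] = 33 - 6*n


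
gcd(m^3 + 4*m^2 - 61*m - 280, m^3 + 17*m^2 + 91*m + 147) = m + 7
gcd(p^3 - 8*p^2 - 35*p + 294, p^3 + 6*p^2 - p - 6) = p + 6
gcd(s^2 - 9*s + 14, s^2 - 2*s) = s - 2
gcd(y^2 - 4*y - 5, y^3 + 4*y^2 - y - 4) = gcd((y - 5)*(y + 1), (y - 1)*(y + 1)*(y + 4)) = y + 1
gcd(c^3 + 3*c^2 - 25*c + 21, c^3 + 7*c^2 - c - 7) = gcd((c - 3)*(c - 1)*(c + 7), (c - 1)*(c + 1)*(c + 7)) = c^2 + 6*c - 7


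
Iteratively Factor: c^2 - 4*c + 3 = (c - 3)*(c - 1)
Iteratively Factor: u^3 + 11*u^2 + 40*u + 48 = (u + 4)*(u^2 + 7*u + 12) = (u + 3)*(u + 4)*(u + 4)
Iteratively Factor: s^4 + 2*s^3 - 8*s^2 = (s)*(s^3 + 2*s^2 - 8*s) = s*(s - 2)*(s^2 + 4*s) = s^2*(s - 2)*(s + 4)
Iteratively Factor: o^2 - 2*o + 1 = (o - 1)*(o - 1)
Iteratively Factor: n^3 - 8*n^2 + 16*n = (n - 4)*(n^2 - 4*n) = n*(n - 4)*(n - 4)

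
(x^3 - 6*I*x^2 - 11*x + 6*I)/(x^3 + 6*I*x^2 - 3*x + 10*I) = (x^2 - 5*I*x - 6)/(x^2 + 7*I*x - 10)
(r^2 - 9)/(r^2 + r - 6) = (r - 3)/(r - 2)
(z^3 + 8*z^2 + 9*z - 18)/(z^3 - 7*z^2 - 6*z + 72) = (z^2 + 5*z - 6)/(z^2 - 10*z + 24)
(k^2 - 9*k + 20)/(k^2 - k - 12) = (k - 5)/(k + 3)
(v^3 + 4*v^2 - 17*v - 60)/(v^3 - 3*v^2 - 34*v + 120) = (v^2 + 8*v + 15)/(v^2 + v - 30)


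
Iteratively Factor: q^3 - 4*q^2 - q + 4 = (q - 4)*(q^2 - 1) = (q - 4)*(q + 1)*(q - 1)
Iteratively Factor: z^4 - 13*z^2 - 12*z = (z + 1)*(z^3 - z^2 - 12*z) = (z - 4)*(z + 1)*(z^2 + 3*z) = (z - 4)*(z + 1)*(z + 3)*(z)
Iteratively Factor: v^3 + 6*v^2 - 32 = (v + 4)*(v^2 + 2*v - 8) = (v - 2)*(v + 4)*(v + 4)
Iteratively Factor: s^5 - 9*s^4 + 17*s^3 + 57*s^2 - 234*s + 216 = (s + 3)*(s^4 - 12*s^3 + 53*s^2 - 102*s + 72) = (s - 3)*(s + 3)*(s^3 - 9*s^2 + 26*s - 24) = (s - 3)*(s - 2)*(s + 3)*(s^2 - 7*s + 12) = (s - 3)^2*(s - 2)*(s + 3)*(s - 4)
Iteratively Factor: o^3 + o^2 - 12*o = (o - 3)*(o^2 + 4*o) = o*(o - 3)*(o + 4)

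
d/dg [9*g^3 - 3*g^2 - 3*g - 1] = 27*g^2 - 6*g - 3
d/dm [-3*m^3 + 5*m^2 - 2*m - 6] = -9*m^2 + 10*m - 2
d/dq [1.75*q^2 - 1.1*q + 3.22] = 3.5*q - 1.1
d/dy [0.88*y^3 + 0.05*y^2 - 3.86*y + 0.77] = 2.64*y^2 + 0.1*y - 3.86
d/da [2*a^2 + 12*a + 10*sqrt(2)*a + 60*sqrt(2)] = 4*a + 12 + 10*sqrt(2)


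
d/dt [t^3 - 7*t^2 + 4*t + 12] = 3*t^2 - 14*t + 4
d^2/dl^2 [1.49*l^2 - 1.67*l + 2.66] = 2.98000000000000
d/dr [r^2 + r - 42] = 2*r + 1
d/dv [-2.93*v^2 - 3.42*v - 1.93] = -5.86*v - 3.42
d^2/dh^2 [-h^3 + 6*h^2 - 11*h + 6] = 12 - 6*h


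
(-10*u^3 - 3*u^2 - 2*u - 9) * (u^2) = -10*u^5 - 3*u^4 - 2*u^3 - 9*u^2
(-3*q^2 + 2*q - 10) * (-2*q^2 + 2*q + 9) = 6*q^4 - 10*q^3 - 3*q^2 - 2*q - 90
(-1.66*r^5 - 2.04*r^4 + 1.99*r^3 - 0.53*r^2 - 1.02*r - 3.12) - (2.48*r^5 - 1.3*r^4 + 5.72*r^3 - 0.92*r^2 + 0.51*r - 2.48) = -4.14*r^5 - 0.74*r^4 - 3.73*r^3 + 0.39*r^2 - 1.53*r - 0.64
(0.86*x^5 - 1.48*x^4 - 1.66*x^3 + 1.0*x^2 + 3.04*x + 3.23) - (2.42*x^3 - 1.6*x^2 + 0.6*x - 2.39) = 0.86*x^5 - 1.48*x^4 - 4.08*x^3 + 2.6*x^2 + 2.44*x + 5.62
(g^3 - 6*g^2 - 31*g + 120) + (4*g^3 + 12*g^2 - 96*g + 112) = 5*g^3 + 6*g^2 - 127*g + 232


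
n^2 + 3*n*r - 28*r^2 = (n - 4*r)*(n + 7*r)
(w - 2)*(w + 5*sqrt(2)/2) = w^2 - 2*w + 5*sqrt(2)*w/2 - 5*sqrt(2)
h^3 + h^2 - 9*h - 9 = (h - 3)*(h + 1)*(h + 3)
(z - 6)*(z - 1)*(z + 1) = z^3 - 6*z^2 - z + 6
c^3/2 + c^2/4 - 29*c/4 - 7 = (c/2 + 1/2)*(c - 4)*(c + 7/2)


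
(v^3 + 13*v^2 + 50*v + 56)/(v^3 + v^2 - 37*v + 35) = (v^2 + 6*v + 8)/(v^2 - 6*v + 5)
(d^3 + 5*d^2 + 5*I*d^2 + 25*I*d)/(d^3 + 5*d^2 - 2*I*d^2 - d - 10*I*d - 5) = d*(d + 5*I)/(d^2 - 2*I*d - 1)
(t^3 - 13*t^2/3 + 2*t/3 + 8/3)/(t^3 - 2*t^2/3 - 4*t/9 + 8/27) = 9*(t^2 - 5*t + 4)/(9*t^2 - 12*t + 4)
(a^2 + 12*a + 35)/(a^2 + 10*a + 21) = (a + 5)/(a + 3)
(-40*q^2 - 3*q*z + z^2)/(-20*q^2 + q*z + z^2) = (-8*q + z)/(-4*q + z)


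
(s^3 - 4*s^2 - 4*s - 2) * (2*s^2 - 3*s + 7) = 2*s^5 - 11*s^4 + 11*s^3 - 20*s^2 - 22*s - 14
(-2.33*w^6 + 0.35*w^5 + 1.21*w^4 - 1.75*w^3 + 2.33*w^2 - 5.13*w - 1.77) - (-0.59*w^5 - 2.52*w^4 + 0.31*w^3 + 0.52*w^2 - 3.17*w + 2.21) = -2.33*w^6 + 0.94*w^5 + 3.73*w^4 - 2.06*w^3 + 1.81*w^2 - 1.96*w - 3.98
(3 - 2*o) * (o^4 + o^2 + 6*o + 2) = -2*o^5 + 3*o^4 - 2*o^3 - 9*o^2 + 14*o + 6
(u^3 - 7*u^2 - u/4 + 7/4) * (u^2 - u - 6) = u^5 - 8*u^4 + 3*u^3/4 + 44*u^2 - u/4 - 21/2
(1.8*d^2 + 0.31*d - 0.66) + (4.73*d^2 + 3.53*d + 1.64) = 6.53*d^2 + 3.84*d + 0.98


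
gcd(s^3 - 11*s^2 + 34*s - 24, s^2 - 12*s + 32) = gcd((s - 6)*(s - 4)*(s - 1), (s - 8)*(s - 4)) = s - 4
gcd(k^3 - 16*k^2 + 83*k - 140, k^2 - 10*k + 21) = k - 7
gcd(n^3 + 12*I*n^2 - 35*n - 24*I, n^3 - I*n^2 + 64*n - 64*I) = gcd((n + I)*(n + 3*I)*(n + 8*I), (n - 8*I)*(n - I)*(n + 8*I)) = n + 8*I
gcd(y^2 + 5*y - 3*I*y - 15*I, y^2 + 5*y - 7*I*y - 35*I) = y + 5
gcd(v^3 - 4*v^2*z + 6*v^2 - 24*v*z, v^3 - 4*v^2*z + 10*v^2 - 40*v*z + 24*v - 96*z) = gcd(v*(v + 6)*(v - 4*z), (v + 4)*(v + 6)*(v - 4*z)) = -v^2 + 4*v*z - 6*v + 24*z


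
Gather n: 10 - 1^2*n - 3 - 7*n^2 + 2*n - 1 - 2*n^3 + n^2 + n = -2*n^3 - 6*n^2 + 2*n + 6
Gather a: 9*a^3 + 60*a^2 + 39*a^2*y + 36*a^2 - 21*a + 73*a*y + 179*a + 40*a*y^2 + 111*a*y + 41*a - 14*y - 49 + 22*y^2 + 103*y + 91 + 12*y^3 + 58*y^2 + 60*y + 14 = 9*a^3 + a^2*(39*y + 96) + a*(40*y^2 + 184*y + 199) + 12*y^3 + 80*y^2 + 149*y + 56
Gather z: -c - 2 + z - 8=-c + z - 10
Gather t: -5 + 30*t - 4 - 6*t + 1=24*t - 8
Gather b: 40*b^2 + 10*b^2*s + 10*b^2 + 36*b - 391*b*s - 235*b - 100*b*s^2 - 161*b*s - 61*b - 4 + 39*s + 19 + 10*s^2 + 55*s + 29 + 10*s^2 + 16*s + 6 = b^2*(10*s + 50) + b*(-100*s^2 - 552*s - 260) + 20*s^2 + 110*s + 50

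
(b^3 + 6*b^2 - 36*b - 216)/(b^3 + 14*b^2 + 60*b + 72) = (b - 6)/(b + 2)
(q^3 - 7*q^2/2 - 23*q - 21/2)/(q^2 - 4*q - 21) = q + 1/2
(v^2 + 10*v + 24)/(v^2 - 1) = (v^2 + 10*v + 24)/(v^2 - 1)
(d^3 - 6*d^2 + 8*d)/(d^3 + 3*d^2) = (d^2 - 6*d + 8)/(d*(d + 3))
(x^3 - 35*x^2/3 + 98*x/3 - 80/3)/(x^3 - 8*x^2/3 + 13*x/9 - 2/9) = 3*(3*x^2 - 29*x + 40)/(9*x^2 - 6*x + 1)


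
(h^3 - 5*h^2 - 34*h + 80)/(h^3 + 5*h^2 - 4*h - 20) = (h - 8)/(h + 2)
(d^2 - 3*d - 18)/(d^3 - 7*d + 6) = (d - 6)/(d^2 - 3*d + 2)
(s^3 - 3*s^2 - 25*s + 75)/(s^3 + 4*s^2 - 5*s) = (s^2 - 8*s + 15)/(s*(s - 1))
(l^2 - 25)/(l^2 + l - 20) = (l - 5)/(l - 4)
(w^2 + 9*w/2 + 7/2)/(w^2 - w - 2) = (w + 7/2)/(w - 2)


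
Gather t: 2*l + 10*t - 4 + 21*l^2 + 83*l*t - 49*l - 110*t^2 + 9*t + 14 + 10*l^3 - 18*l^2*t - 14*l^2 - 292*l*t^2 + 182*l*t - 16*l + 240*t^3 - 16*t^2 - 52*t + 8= 10*l^3 + 7*l^2 - 63*l + 240*t^3 + t^2*(-292*l - 126) + t*(-18*l^2 + 265*l - 33) + 18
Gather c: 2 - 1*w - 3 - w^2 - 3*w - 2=-w^2 - 4*w - 3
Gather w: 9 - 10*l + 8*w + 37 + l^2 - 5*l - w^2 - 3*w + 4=l^2 - 15*l - w^2 + 5*w + 50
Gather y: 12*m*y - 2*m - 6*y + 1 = -2*m + y*(12*m - 6) + 1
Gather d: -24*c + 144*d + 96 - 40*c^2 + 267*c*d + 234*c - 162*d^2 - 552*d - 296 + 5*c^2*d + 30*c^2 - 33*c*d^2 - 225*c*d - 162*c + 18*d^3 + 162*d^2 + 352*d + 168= -10*c^2 - 33*c*d^2 + 48*c + 18*d^3 + d*(5*c^2 + 42*c - 56) - 32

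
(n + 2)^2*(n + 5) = n^3 + 9*n^2 + 24*n + 20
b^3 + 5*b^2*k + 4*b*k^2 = b*(b + k)*(b + 4*k)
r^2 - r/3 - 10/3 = (r - 2)*(r + 5/3)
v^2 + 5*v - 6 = (v - 1)*(v + 6)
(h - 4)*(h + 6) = h^2 + 2*h - 24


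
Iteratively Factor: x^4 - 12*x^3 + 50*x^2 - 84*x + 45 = (x - 3)*(x^3 - 9*x^2 + 23*x - 15) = (x - 5)*(x - 3)*(x^2 - 4*x + 3) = (x - 5)*(x - 3)^2*(x - 1)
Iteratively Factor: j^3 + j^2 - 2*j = (j - 1)*(j^2 + 2*j) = (j - 1)*(j + 2)*(j)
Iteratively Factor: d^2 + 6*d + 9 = (d + 3)*(d + 3)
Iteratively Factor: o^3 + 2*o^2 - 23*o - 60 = (o + 3)*(o^2 - o - 20) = (o + 3)*(o + 4)*(o - 5)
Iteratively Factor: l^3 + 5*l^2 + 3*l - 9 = (l + 3)*(l^2 + 2*l - 3) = (l - 1)*(l + 3)*(l + 3)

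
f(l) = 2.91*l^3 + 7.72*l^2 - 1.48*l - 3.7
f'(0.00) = -1.48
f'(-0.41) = -6.34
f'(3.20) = 137.32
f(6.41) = 1070.43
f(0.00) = -3.70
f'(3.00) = 123.41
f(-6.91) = -584.98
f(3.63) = 231.84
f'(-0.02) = -1.79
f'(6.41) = 456.19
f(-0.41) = -2.00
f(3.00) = 139.91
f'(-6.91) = 308.67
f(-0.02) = -3.67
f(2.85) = 122.15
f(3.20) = 165.97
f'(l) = 8.73*l^2 + 15.44*l - 1.48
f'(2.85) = 113.43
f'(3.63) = 169.60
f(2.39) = 76.59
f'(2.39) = 85.29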